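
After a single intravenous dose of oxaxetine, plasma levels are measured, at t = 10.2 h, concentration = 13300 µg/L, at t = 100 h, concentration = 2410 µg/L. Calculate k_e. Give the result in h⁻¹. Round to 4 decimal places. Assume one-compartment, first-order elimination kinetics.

0.0190 h⁻¹

k = ln(C₁/C₂) / (t₂ − t₁) = ln(13300/2410) / (100 − 10.2)
  = 1.708 / 89.80 = 0.01902 h⁻¹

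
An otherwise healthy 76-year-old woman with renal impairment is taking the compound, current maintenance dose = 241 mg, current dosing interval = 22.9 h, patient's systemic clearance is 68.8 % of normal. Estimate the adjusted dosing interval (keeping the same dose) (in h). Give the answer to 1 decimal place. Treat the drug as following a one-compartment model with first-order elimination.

To keep the same average steady-state level, dosing rate must scale with clearance.
CL ratio = 68.8 / 100 = 0.6880
New interval (same dose) = 22.9 / 0.6880 = 33.28 h

33.3 h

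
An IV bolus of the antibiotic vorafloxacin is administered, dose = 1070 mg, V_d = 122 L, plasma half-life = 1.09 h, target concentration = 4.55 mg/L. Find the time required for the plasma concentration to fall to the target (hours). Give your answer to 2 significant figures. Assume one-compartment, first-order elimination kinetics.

1.0 h

C₀ = Dose / Vd = 1070 / 122 = 8.770 mg/L
k = ln2 / t½ = 0.693147 / 1.09 = 0.6359 h⁻¹
t = ln(C₀ / C) / k = ln(8.770 / 4.55) / 0.6359
  = ln(1.927) / 0.6359 = 0.6560 / 0.6359 = 1.032 h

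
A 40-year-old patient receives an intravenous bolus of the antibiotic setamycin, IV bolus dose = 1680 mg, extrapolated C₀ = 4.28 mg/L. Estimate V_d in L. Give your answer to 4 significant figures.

Vd = Dose / C₀ = 1680 / 4.28 = 392.5 L

392.5 L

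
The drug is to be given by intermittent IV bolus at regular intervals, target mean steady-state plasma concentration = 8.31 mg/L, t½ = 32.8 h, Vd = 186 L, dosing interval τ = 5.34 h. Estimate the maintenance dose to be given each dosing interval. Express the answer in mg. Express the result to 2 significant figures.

170 mg

k = ln2 / t½ = 0.693147 / 32.8 = 0.02113 h⁻¹
CL = k × Vd = 0.02113 × 186 = 3.930 L/h
At steady state, Dose/τ = Css × CL.
Dose = Css × CL × τ = 8.31 × 3.930 × 5.34 = 174.4 mg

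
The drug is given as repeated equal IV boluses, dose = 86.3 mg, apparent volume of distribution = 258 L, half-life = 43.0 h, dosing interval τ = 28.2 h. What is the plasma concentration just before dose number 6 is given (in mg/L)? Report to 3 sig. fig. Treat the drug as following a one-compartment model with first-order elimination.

C₀ per dose = Dose / Vd = 86.3 / 258 = 0.3345 mg/L
k = ln2 / t½ = 0.693147 / 43.0 = 0.01612 h⁻¹
Fraction remaining after one interval: r = e^(−kτ) = e^(−0.01612 × 28.2) = 0.6347
Before dose 6, 5 doses have been given (aged 1τ, 2τ, 3τ, 4τ, 5τ).
C_trough = C₀ × (r + r² + … + r^5) = C₀ × r(1−r^5)/(1−r)
        = 0.3345 × 0.6347 × (1 − 0.1030) / (1 − 0.6347) = 0.5213 mg/L

0.521 mg/L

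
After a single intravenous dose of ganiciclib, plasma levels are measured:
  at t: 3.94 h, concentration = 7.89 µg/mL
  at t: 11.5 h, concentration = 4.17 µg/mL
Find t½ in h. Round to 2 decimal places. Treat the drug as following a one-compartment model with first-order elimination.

8.22 h

k = ln(C₁/C₂) / (t₂ − t₁) = ln(7.89/4.17) / (11.5 − 3.94)
  = 0.6377 / 7.560 = 0.08435 h⁻¹
t½ = ln2 / k = 0.693147 / 0.08435 = 8.218 h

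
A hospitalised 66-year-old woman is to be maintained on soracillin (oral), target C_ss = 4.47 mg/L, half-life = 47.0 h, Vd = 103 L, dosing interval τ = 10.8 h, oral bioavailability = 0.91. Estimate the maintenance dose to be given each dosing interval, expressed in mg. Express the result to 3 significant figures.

80.6 mg

k = ln2 / t½ = 0.693147 / 47.0 = 0.01475 h⁻¹
CL = k × Vd = 0.01475 × 103 = 1.519 L/h
At steady state, F × (Dose/τ) = Css × CL.
Dose = Css × CL × τ / F = 4.47 × 1.519 × 10.8 / 0.91 = 80.58 mg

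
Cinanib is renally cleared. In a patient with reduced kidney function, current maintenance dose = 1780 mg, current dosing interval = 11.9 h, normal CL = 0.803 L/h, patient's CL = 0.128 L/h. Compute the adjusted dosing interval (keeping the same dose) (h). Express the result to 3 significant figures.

74.7 h

To keep the same average steady-state level, dosing rate must scale with clearance.
CL ratio = 0.128 / 0.803 = 0.1594
New interval (same dose) = 11.9 / 0.1594 = 74.65 h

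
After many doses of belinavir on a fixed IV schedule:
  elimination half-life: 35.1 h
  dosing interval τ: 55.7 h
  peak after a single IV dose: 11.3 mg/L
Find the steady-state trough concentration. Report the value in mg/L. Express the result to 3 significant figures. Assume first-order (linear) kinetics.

5.64 mg/L

k = ln2 / t½ = 0.693147 / 35.1 = 0.01975 h⁻¹
e^(−kτ) = e^(−0.01975 × 55.7) = 0.3328
Accumulation ratio R = 1 / (1 − e^(−kτ)) = 1 / (1 − 0.3328) = 1.499
Steady-state trough = C₀ × R × e^(−kτ) = 11.3 × 1.499 × 0.3328 = 5.637 mg/L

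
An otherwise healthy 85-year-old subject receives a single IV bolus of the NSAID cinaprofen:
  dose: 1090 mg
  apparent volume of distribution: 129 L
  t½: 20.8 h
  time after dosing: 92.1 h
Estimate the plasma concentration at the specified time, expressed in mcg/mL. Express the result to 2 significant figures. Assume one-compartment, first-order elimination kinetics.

0.39 mcg/mL

C₀ = Dose / Vd = 1090 / 129 = 8.450 mg/L
k = ln2 / t½ = 0.693147 / 20.8 = 0.03332 h⁻¹
C = C₀ · e^(−k·t) = 8.450 × e^(−0.03332 × 92.1)
  = 8.450 × 0.04648 = 0.3928 mg/L
(0.3928 mg/L = 0.3928 mcg/mL)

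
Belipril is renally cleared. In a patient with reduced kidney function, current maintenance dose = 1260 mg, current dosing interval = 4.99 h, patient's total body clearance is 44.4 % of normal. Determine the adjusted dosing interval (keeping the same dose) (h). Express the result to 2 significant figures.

11 h

To keep the same average steady-state level, dosing rate must scale with clearance.
CL ratio = 44.4 / 100 = 0.4440
New interval (same dose) = 4.99 / 0.4440 = 11.24 h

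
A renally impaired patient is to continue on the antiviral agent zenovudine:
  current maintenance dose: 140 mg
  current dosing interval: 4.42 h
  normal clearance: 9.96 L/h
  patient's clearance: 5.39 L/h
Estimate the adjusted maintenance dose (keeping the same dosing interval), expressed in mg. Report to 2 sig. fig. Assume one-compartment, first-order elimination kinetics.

76 mg

To keep the same average steady-state level, dosing rate must scale with clearance.
CL ratio = 5.39 / 9.96 = 0.5412
New dose (same interval) = 140 × 0.5412 = 75.77 mg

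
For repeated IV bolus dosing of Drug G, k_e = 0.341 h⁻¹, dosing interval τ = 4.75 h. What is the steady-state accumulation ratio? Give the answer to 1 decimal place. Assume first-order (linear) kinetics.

1.2

e^(−kτ) = e^(−0.3410 × 4.75) = 0.1979
Accumulation ratio R = 1 / (1 − e^(−kτ)) = 1 / (1 − 0.1979) = 1.247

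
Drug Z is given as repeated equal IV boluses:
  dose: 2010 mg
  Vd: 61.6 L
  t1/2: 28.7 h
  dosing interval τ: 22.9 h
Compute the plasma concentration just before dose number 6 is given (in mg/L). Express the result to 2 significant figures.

C₀ per dose = Dose / Vd = 2010 / 61.6 = 32.63 mg/L
k = ln2 / t½ = 0.693147 / 28.7 = 0.02415 h⁻¹
Fraction remaining after one interval: r = e^(−kτ) = e^(−0.02415 × 22.9) = 0.5752
Before dose 6, 5 doses have been given (aged 1τ, 2τ, 3τ, 4τ, 5τ).
C_trough = C₀ × (r + r² + … + r^5) = C₀ × r(1−r^5)/(1−r)
        = 32.63 × 0.5752 × (1 − 0.06296) / (1 − 0.5752) = 41.40 mg/L

41 mg/L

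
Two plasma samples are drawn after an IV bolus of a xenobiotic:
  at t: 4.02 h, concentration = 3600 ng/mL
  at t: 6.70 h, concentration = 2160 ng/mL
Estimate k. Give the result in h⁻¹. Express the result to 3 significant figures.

k = ln(C₁/C₂) / (t₂ − t₁) = ln(3600/2160) / (6.70 − 4.02)
  = 0.5108 / 2.680 = 0.1906 h⁻¹

0.191 h⁻¹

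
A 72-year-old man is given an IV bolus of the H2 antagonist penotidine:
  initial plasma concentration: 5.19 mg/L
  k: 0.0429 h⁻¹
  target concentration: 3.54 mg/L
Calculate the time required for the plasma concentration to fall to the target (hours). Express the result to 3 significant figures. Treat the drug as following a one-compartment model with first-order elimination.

8.92 h

t = ln(C₀ / C) / k = ln(5.190 / 3.54) / 0.04290
  = ln(1.466) / 0.04290 = 0.3825 / 0.04290 = 8.916 h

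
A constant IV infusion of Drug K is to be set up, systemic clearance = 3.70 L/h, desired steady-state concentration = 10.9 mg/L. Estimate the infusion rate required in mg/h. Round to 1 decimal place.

At steady state, infusion rate R₀ = Css × CL = 10.9 × 3.700 = 40.33 mg/h

40.3 mg/h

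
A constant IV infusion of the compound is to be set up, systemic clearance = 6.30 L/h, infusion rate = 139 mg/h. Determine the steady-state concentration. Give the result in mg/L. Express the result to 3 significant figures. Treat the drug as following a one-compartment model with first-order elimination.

22.1 mg/L

At steady state Css = R₀ / CL = 139 / 6.300 = 22.06 mg/L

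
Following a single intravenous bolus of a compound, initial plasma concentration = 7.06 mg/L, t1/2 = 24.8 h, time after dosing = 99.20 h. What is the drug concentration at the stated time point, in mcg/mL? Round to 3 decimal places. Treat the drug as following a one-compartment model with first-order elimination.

k = ln2 / t½ = 0.693147 / 24.8 = 0.02795 h⁻¹
t / t½ = 99.20 / 24.8 = 4 half-lives
C = C₀ × (1/2)^4 = 7.060 × 0.06250 = 0.4413 mg/L
(0.4413 mg/L = 0.4413 mcg/mL)

0.441 mcg/mL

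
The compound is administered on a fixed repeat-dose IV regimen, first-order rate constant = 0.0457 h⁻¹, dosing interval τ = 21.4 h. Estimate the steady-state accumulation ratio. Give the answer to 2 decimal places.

e^(−kτ) = e^(−0.04570 × 21.4) = 0.3761
Accumulation ratio R = 1 / (1 − e^(−kτ)) = 1 / (1 − 0.3761) = 1.603

1.60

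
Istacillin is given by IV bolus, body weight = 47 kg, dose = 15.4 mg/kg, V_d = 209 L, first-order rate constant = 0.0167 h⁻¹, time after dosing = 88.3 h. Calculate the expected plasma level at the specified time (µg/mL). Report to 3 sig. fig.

0.793 µg/mL

Total dose = 15.4 × 47 = 723.8 mg
C₀ = Dose / Vd = 723.8 / 209 = 3.463 mg/L
C = C₀ · e^(−k·t) = 3.463 × e^(−0.01670 × 88.3)
  = 3.463 × 0.2289 = 0.7927 mg/L
(0.7927 mg/L = 0.7927 µg/mL)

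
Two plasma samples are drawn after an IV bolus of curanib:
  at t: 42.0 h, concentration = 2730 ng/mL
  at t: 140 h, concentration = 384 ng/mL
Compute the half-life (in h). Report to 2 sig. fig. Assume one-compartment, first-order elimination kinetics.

k = ln(C₁/C₂) / (t₂ − t₁) = ln(2730/384) / (140 − 42.0)
  = 1.961 / 98.00 = 0.02001 h⁻¹
t½ = ln2 / k = 0.693147 / 0.02001 = 34.64 h

35 h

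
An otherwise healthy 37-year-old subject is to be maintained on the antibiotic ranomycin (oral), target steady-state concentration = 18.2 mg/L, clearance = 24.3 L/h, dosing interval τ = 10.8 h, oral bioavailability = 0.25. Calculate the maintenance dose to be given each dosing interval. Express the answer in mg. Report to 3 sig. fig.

19100 mg

At steady state, F × (Dose/τ) = Css × CL.
Dose = Css × CL × τ / F = 18.2 × 24.30 × 10.8 / 0.25 = 19110 mg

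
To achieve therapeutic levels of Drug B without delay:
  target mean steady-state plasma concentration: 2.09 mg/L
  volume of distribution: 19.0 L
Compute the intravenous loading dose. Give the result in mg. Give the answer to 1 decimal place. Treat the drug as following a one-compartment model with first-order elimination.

39.7 mg

LD = Css × Vd = 2.09 × 19.0 = 39.71 mg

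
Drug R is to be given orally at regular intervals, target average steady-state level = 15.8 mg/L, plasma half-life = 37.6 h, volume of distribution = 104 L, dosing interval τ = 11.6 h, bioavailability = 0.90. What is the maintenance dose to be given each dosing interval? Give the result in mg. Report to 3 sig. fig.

390 mg

k = ln2 / t½ = 0.693147 / 37.6 = 0.01843 h⁻¹
CL = k × Vd = 0.01843 × 104 = 1.917 L/h
At steady state, F × (Dose/τ) = Css × CL.
Dose = Css × CL × τ / F = 15.8 × 1.917 × 11.6 / 0.90 = 390.4 mg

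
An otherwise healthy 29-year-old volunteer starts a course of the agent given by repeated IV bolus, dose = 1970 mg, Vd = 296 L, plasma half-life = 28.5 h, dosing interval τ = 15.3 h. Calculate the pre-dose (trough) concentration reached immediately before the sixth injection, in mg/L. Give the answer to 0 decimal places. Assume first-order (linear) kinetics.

C₀ per dose = Dose / Vd = 1970 / 296 = 6.655 mg/L
k = ln2 / t½ = 0.693147 / 28.5 = 0.02432 h⁻¹
Fraction remaining after one interval: r = e^(−kτ) = e^(−0.02432 × 15.3) = 0.6893
Before dose 6, 5 doses have been given (aged 1τ, 2τ, 3τ, 4τ, 5τ).
C_trough = C₀ × (r + r² + … + r^5) = C₀ × r(1−r^5)/(1−r)
        = 6.655 × 0.6893 × (1 − 0.1556) / (1 − 0.6893) = 12.47 mg/L

12 mg/L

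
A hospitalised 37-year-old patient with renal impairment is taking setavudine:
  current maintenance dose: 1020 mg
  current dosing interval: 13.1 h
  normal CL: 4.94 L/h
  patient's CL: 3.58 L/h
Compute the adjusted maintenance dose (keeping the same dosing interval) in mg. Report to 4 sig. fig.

To keep the same average steady-state level, dosing rate must scale with clearance.
CL ratio = 3.58 / 4.94 = 0.7247
New dose (same interval) = 1020 × 0.7247 = 739.2 mg

739.2 mg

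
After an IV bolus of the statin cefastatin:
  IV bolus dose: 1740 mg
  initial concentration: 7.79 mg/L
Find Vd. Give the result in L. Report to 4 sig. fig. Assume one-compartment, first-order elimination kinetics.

Vd = Dose / C₀ = 1740 / 7.79 = 223.4 L

223.4 L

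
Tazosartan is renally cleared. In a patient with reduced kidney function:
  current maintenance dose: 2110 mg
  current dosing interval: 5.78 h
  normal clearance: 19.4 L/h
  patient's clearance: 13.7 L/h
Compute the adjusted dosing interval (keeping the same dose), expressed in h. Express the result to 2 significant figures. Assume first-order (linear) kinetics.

8.2 h

To keep the same average steady-state level, dosing rate must scale with clearance.
CL ratio = 13.7 / 19.4 = 0.7062
New interval (same dose) = 5.78 / 0.7062 = 8.185 h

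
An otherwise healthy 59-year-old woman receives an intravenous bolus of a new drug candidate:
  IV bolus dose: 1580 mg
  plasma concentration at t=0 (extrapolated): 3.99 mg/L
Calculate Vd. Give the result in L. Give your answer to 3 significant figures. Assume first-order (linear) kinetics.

396 L

Vd = Dose / C₀ = 1580 / 3.99 = 396.0 L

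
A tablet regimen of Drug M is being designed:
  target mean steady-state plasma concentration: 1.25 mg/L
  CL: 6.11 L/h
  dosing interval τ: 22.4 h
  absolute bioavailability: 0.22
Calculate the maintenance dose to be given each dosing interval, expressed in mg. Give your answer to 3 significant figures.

At steady state, F × (Dose/τ) = Css × CL.
Dose = Css × CL × τ / F = 1.25 × 6.110 × 22.4 / 0.22 = 777.6 mg

778 mg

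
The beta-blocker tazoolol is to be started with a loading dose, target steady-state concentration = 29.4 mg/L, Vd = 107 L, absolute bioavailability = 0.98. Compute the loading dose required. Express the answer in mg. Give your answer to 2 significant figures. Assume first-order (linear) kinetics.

3200 mg

LD = Css × Vd / F = 29.4 × 107 / 0.98 = 3210 mg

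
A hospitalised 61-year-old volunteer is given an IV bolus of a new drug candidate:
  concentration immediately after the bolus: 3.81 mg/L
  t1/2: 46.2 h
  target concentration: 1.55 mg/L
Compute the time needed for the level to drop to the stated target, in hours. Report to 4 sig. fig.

k = ln2 / t½ = 0.693147 / 46.2 = 0.01500 h⁻¹
t = ln(C₀ / C) / k = ln(3.810 / 1.55) / 0.01500
  = ln(2.458) / 0.01500 = 0.8993 / 0.01500 = 59.95 h

59.95 h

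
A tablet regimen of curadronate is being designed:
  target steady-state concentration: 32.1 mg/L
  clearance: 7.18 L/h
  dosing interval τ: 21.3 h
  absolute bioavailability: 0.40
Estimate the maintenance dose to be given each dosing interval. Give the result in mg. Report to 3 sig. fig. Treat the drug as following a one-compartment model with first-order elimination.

At steady state, F × (Dose/τ) = Css × CL.
Dose = Css × CL × τ / F = 32.1 × 7.180 × 21.3 / 0.40 = 12270 mg

12300 mg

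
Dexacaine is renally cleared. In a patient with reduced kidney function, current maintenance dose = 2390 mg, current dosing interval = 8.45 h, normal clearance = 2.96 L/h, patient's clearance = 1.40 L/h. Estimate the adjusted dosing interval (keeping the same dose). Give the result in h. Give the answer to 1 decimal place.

17.9 h

To keep the same average steady-state level, dosing rate must scale with clearance.
CL ratio = 1.40 / 2.96 = 0.4730
New interval (same dose) = 8.45 / 0.4730 = 17.86 h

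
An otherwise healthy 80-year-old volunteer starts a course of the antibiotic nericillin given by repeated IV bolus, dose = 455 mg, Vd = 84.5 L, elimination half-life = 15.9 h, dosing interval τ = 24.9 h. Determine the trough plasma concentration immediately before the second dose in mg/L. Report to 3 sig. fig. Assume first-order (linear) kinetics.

1.82 mg/L

C₀ per dose = Dose / Vd = 455 / 84.5 = 5.385 mg/L
k = ln2 / t½ = 0.693147 / 15.9 = 0.04359 h⁻¹
Fraction remaining after one interval: r = e^(−kτ) = e^(−0.04359 × 24.9) = 0.3378
Before dose 2, 1 dose has been given (aged 1τ).
C_trough = C₀ × r = 5.385 × 0.3378 = 1.819 mg/L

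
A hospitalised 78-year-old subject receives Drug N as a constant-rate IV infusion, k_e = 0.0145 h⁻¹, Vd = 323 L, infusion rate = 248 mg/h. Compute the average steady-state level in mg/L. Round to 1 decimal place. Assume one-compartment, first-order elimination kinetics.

53.0 mg/L

CL = k × Vd = 0.01450 × 323 = 4.684 L/h
At steady state Css = R₀ / CL = 248 / 4.684 = 52.95 mg/L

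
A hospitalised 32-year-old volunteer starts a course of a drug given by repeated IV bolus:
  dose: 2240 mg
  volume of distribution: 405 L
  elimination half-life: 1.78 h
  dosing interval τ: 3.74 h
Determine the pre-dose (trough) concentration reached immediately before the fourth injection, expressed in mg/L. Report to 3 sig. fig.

1.66 mg/L

C₀ per dose = Dose / Vd = 2240 / 405 = 5.531 mg/L
k = ln2 / t½ = 0.693147 / 1.78 = 0.3894 h⁻¹
Fraction remaining after one interval: r = e^(−kτ) = e^(−0.3894 × 3.74) = 0.2331
Before dose 4, 3 doses have been given (aged 1τ, 2τ, 3τ).
C_trough = C₀ × (r + r² + … + r^3) = C₀ × r(1−r^3)/(1−r)
        = 5.531 × 0.2331 × (1 − 0.01267) / (1 − 0.2331) = 1.660 mg/L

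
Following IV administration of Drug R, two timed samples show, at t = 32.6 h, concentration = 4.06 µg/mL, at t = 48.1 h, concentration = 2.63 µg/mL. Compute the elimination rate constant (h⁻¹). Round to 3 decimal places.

0.028 h⁻¹

k = ln(C₁/C₂) / (t₂ − t₁) = ln(4.06/2.63) / (48.1 − 32.6)
  = 0.4342 / 15.50 = 0.02801 h⁻¹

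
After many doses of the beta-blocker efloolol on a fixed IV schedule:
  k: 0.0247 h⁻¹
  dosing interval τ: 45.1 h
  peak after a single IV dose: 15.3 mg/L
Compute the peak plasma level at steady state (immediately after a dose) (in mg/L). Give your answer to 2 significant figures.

e^(−kτ) = e^(−0.02470 × 45.1) = 0.3283
Accumulation ratio R = 1 / (1 − e^(−kτ)) = 1 / (1 − 0.3283) = 1.489
Steady-state peak = C₀ × R = 15.3 × 1.489 = 22.78 mg/L

23 mg/L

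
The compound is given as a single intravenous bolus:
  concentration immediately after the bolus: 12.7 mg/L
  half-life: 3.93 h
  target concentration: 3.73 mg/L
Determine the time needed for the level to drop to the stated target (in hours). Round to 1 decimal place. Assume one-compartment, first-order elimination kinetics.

6.9 h

k = ln2 / t½ = 0.693147 / 3.93 = 0.1764 h⁻¹
t = ln(C₀ / C) / k = ln(12.70 / 3.73) / 0.1764
  = ln(3.405) / 0.1764 = 1.225 / 0.1764 = 6.944 h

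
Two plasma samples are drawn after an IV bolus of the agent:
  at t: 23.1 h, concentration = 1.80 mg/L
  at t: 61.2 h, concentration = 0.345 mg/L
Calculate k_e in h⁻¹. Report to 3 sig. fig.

k = ln(C₁/C₂) / (t₂ − t₁) = ln(1.80/0.345) / (61.2 − 23.1)
  = 1.652 / 38.10 = 0.04336 h⁻¹

0.0434 h⁻¹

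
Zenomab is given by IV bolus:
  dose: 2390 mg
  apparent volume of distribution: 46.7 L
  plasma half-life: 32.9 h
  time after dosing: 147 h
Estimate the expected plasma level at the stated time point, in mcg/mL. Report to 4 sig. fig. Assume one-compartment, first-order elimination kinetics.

2.312 mcg/mL

C₀ = Dose / Vd = 2390 / 46.7 = 51.18 mg/L
k = ln2 / t½ = 0.693147 / 32.9 = 0.02107 h⁻¹
C = C₀ · e^(−k·t) = 51.18 × e^(−0.02107 × 147)
  = 51.18 × 0.04517 = 2.312 mg/L
(2.312 mg/L = 2.312 mcg/mL)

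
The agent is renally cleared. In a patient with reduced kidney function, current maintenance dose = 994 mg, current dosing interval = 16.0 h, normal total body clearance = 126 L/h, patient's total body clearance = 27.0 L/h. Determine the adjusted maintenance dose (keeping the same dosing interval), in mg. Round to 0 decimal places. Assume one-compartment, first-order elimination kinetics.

213 mg

To keep the same average steady-state level, dosing rate must scale with clearance.
CL ratio = 27.0 / 126 = 0.2143
New dose (same interval) = 994 × 0.2143 = 213.0 mg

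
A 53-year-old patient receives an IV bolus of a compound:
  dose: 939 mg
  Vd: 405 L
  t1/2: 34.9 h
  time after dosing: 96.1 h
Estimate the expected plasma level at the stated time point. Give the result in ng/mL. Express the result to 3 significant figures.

C₀ = Dose / Vd = 939.0 / 405 = 2.319 mg/L
k = ln2 / t½ = 0.693147 / 34.9 = 0.01986 h⁻¹
C = C₀ · e^(−k·t) = 2.319 × e^(−0.01986 × 96.1)
  = 2.319 × 0.1483 = 0.3439 mg/L
Convert: 0.3439 mg/L × 1000 = 343.9 ng/mL

344 ng/mL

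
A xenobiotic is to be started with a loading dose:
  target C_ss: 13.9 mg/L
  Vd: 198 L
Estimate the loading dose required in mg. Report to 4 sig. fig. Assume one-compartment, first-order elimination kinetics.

LD = Css × Vd = 13.9 × 198 = 2752 mg

2752 mg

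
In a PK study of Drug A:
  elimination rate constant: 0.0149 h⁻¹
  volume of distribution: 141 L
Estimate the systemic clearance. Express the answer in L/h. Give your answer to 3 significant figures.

CL = k × Vd = 0.0149 × 141 = 2.101 L/h

2.10 L/h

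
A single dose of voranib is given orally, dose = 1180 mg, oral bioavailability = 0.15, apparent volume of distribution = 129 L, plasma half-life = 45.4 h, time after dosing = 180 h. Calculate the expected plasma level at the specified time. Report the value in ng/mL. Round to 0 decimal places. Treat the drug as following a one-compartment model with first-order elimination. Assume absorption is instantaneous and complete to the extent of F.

Amount reaching circulation = F × Dose = 0.15 × 1180 = 177.0 mg
C₀ = F·Dose / Vd = 177.0 / 129 = 1.372 mg/L
k = ln2 / t½ = 0.693147 / 45.4 = 0.01527 h⁻¹
C = C₀ · e^(−k·t) = 1.372 × e^(−0.01527 × 180)
  = 1.372 × 0.06402 = 0.08784 mg/L
Convert: 0.08784 mg/L × 1000 = 87.84 ng/mL

88 ng/mL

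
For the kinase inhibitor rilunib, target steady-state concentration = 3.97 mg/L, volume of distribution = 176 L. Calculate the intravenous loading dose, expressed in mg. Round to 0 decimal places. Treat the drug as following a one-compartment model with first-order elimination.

LD = Css × Vd = 3.97 × 176 = 698.7 mg

699 mg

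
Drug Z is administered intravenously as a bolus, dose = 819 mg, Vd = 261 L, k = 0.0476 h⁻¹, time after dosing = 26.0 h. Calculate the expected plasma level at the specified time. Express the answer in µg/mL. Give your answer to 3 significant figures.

C₀ = Dose / Vd = 819.0 / 261 = 3.138 mg/L
C = C₀ · e^(−k·t) = 3.138 × e^(−0.04760 × 26.0)
  = 3.138 × 0.2901 = 0.9103 mg/L
(0.9103 mg/L = 0.9103 µg/mL)

0.910 µg/mL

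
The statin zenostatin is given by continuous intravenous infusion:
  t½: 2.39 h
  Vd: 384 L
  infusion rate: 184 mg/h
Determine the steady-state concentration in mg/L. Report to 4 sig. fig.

k = ln2 / t½ = 0.693147 / 2.39 = 0.2900 h⁻¹
CL = k × Vd = 0.2900 × 384 = 111.4 L/h
At steady state Css = R₀ / CL = 184 / 111.4 = 1.652 mg/L

1.652 mg/L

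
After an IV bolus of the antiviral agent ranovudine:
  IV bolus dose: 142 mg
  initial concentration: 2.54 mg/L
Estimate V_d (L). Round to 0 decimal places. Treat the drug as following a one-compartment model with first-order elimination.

56 L

Vd = Dose / C₀ = 142.0 / 2.54 = 55.91 L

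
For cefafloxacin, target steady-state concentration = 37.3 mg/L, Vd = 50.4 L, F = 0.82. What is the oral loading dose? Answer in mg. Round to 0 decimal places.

LD = Css × Vd / F = 37.3 × 50.4 / 0.82 = 2293 mg

2293 mg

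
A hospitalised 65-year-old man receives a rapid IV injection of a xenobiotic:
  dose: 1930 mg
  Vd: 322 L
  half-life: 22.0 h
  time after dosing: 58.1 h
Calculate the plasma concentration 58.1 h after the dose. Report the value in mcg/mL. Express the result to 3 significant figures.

0.961 mcg/mL

C₀ = Dose / Vd = 1930 / 322 = 5.994 mg/L
k = ln2 / t½ = 0.693147 / 22.0 = 0.03151 h⁻¹
C = C₀ · e^(−k·t) = 5.994 × e^(−0.03151 × 58.1)
  = 5.994 × 0.1603 = 0.9608 mg/L
(0.9608 mg/L = 0.9608 mcg/mL)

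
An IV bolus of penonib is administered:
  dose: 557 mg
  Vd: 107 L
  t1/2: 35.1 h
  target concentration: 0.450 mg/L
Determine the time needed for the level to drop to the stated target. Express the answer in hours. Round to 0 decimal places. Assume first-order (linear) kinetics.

124 h

C₀ = Dose / Vd = 557.0 / 107 = 5.206 mg/L
k = ln2 / t½ = 0.693147 / 35.1 = 0.01975 h⁻¹
t = ln(C₀ / C) / k = ln(5.206 / 0.450) / 0.01975
  = ln(11.57) / 0.01975 = 2.448 / 0.01975 = 123.9 h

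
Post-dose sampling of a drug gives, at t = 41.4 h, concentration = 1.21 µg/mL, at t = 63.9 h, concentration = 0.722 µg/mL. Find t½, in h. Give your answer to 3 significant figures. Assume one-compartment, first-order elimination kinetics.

30.2 h

k = ln(C₁/C₂) / (t₂ − t₁) = ln(1.21/0.722) / (63.9 − 41.4)
  = 0.5164 / 22.50 = 0.02295 h⁻¹
t½ = ln2 / k = 0.693147 / 0.02295 = 30.20 h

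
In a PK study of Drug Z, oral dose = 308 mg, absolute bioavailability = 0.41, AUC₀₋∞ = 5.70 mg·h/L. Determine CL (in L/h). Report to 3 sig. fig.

CL = F·Dose / AUC = 0.41 × 308 / 5.70 = 22.15 L/h

22.2 L/h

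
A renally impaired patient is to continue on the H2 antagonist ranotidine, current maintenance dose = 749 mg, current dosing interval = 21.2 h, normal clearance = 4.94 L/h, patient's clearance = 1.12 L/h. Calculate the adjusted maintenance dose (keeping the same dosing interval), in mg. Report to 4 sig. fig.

169.8 mg

To keep the same average steady-state level, dosing rate must scale with clearance.
CL ratio = 1.12 / 4.94 = 0.2267
New dose (same interval) = 749 × 0.2267 = 169.8 mg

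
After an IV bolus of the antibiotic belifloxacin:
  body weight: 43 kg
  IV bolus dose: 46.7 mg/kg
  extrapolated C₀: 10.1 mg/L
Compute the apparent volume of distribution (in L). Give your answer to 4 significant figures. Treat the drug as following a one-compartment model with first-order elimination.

Dose = 46.7 × 43 = 2008 mg
Vd = Dose / C₀ = 2008 / 10.1 = 198.8 L

198.8 L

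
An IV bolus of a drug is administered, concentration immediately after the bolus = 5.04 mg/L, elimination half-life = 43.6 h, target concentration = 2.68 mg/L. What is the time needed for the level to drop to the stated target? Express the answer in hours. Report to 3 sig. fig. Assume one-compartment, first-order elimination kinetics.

k = ln2 / t½ = 0.693147 / 43.6 = 0.01590 h⁻¹
t = ln(C₀ / C) / k = ln(5.040 / 2.68) / 0.01590
  = ln(1.881) / 0.01590 = 0.6318 / 0.01590 = 39.74 h

39.7 h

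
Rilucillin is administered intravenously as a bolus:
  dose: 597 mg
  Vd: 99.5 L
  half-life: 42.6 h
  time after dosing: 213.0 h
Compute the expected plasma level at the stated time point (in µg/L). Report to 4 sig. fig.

187.5 µg/L

C₀ = Dose / Vd = 597.0 / 99.5 = 6.000 mg/L
k = ln2 / t½ = 0.693147 / 42.6 = 0.01627 h⁻¹
t / t½ = 213.0 / 42.6 = 5 half-lives
C = C₀ × (1/2)^5 = 6.000 × 0.03125 = 0.1875 mg/L
Convert: 0.1875 mg/L × 1000 = 187.5 µg/L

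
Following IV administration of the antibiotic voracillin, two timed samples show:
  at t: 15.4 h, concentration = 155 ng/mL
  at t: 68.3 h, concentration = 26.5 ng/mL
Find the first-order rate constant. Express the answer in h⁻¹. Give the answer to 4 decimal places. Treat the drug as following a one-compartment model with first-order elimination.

k = ln(C₁/C₂) / (t₂ − t₁) = ln(155/26.5) / (68.3 − 15.4)
  = 1.766 / 52.90 = 0.03338 h⁻¹

0.0334 h⁻¹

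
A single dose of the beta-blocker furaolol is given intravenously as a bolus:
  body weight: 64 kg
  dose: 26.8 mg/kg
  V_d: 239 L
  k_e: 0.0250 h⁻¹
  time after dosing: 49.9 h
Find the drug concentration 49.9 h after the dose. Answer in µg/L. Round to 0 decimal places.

2061 µg/L

Total dose = 26.8 × 64 = 1715 mg
C₀ = Dose / Vd = 1715 / 239 = 7.176 mg/L
C = C₀ · e^(−k·t) = 7.176 × e^(−0.02500 × 49.9)
  = 7.176 × 0.2872 = 2.061 mg/L
Convert: 2.061 mg/L × 1000 = 2061 µg/L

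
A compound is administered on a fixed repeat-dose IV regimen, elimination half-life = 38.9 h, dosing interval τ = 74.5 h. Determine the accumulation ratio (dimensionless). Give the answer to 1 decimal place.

1.4

k = ln2 / t½ = 0.693147 / 38.9 = 0.01782 h⁻¹
e^(−kτ) = e^(−0.01782 × 74.5) = 0.2651
Accumulation ratio R = 1 / (1 − e^(−kτ)) = 1 / (1 − 0.2651) = 1.361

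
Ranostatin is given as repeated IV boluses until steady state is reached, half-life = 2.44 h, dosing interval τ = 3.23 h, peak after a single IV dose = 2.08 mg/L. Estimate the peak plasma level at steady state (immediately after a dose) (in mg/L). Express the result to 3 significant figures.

k = ln2 / t½ = 0.693147 / 2.44 = 0.2841 h⁻¹
e^(−kτ) = e^(−0.2841 × 3.23) = 0.3995
Accumulation ratio R = 1 / (1 − e^(−kτ)) = 1 / (1 − 0.3995) = 1.665
Steady-state peak = C₀ × R = 2.08 × 1.665 = 3.463 mg/L

3.46 mg/L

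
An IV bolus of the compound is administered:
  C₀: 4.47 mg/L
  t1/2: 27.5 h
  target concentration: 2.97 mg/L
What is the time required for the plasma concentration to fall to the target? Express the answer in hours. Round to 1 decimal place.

k = ln2 / t½ = 0.693147 / 27.5 = 0.02521 h⁻¹
t = ln(C₀ / C) / k = ln(4.470 / 2.97) / 0.02521
  = ln(1.505) / 0.02521 = 0.4088 / 0.02521 = 16.22 h

16.2 h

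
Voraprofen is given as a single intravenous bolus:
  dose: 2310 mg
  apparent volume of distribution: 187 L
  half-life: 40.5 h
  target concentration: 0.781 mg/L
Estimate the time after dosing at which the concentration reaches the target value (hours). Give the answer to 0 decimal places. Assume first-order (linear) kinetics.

161 h

C₀ = Dose / Vd = 2310 / 187 = 12.35 mg/L
k = ln2 / t½ = 0.693147 / 40.5 = 0.01711 h⁻¹
t = ln(C₀ / C) / k = ln(12.35 / 0.781) / 0.01711
  = ln(15.81) / 0.01711 = 2.761 / 0.01711 = 161.4 h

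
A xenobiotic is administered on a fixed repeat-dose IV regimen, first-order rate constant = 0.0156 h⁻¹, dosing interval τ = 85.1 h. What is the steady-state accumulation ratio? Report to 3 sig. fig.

e^(−kτ) = e^(−0.01560 × 85.1) = 0.2651
Accumulation ratio R = 1 / (1 − e^(−kτ)) = 1 / (1 − 0.2651) = 1.361

1.36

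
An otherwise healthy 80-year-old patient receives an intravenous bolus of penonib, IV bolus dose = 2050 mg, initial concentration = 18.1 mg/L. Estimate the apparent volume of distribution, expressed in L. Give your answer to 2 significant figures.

Vd = Dose / C₀ = 2050 / 18.1 = 113.3 L

110 L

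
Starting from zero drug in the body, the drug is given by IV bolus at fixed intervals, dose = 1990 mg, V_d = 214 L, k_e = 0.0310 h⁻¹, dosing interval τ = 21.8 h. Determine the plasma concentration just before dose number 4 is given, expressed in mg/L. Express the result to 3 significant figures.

8.36 mg/L

C₀ per dose = Dose / Vd = 1990 / 214 = 9.299 mg/L
Fraction remaining after one interval: r = e^(−kτ) = e^(−0.03100 × 21.8) = 0.5087
Before dose 4, 3 doses have been given (aged 1τ, 2τ, 3τ).
C_trough = C₀ × (r + r² + … + r^3) = C₀ × r(1−r^3)/(1−r)
        = 9.299 × 0.5087 × (1 − 0.1316) / (1 − 0.5087) = 8.361 mg/L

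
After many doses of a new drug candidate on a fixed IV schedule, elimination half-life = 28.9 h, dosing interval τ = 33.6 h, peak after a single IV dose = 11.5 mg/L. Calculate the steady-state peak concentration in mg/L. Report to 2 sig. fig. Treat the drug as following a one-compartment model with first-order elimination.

k = ln2 / t½ = 0.693147 / 28.9 = 0.02398 h⁻¹
e^(−kτ) = e^(−0.02398 × 33.6) = 0.4468
Accumulation ratio R = 1 / (1 − e^(−kτ)) = 1 / (1 − 0.4468) = 1.808
Steady-state peak = C₀ × R = 11.5 × 1.808 = 20.79 mg/L

21 mg/L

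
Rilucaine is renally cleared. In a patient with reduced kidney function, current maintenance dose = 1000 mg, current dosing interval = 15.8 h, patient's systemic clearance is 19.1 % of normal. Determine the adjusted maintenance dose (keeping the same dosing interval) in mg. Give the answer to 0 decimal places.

To keep the same average steady-state level, dosing rate must scale with clearance.
CL ratio = 19.1 / 100 = 0.1910
New dose (same interval) = 1000 × 0.1910 = 191.0 mg

191 mg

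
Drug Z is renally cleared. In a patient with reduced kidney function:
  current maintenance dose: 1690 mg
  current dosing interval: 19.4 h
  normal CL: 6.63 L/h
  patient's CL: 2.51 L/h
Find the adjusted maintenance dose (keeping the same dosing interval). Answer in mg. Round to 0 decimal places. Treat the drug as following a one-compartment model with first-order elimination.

640 mg

To keep the same average steady-state level, dosing rate must scale with clearance.
CL ratio = 2.51 / 6.63 = 0.3786
New dose (same interval) = 1690 × 0.3786 = 639.8 mg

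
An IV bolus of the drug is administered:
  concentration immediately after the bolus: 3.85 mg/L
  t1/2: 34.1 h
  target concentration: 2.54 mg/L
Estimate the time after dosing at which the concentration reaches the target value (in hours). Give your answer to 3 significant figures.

k = ln2 / t½ = 0.693147 / 34.1 = 0.02033 h⁻¹
t = ln(C₀ / C) / k = ln(3.850 / 2.54) / 0.02033
  = ln(1.516) / 0.02033 = 0.4161 / 0.02033 = 20.47 h

20.5 h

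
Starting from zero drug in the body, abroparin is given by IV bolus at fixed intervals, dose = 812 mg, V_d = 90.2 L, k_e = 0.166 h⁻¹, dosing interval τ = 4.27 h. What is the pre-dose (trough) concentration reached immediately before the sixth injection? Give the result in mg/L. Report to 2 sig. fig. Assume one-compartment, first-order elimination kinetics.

8.5 mg/L

C₀ per dose = Dose / Vd = 812 / 90.2 = 9.002 mg/L
Fraction remaining after one interval: r = e^(−kτ) = e^(−0.1660 × 4.27) = 0.4922
Before dose 6, 5 doses have been given (aged 1τ, 2τ, 3τ, 4τ, 5τ).
C_trough = C₀ × (r + r² + … + r^5) = C₀ × r(1−r^5)/(1−r)
        = 9.002 × 0.4922 × (1 − 0.02889) / (1 − 0.4922) = 8.473 mg/L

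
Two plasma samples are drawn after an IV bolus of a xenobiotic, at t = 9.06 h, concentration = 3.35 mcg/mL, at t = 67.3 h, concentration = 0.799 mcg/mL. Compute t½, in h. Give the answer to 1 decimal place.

28.2 h

k = ln(C₁/C₂) / (t₂ − t₁) = ln(3.35/0.799) / (67.3 − 9.06)
  = 1.433 / 58.24 = 0.02461 h⁻¹
t½ = ln2 / k = 0.693147 / 0.02461 = 28.17 h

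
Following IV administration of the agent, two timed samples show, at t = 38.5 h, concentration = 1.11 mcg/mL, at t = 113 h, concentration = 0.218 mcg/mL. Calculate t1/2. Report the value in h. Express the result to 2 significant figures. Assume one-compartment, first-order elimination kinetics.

32 h

k = ln(C₁/C₂) / (t₂ − t₁) = ln(1.11/0.218) / (113 − 38.5)
  = 1.628 / 74.50 = 0.02185 h⁻¹
t½ = ln2 / k = 0.693147 / 0.02185 = 31.72 h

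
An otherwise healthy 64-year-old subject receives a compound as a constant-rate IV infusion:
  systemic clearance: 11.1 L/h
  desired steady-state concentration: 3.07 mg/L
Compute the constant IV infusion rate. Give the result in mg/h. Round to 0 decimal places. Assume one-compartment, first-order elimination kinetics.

At steady state, infusion rate R₀ = Css × CL = 3.07 × 11.10 = 34.08 mg/h

34 mg/h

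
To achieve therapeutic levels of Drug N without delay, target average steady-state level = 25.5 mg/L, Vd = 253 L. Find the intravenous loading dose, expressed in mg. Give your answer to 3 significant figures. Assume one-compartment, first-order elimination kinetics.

LD = Css × Vd = 25.5 × 253 = 6452 mg

6450 mg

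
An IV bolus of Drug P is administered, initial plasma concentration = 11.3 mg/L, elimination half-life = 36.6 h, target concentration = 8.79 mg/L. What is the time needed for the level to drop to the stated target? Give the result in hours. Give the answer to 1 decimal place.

k = ln2 / t½ = 0.693147 / 36.6 = 0.01894 h⁻¹
t = ln(C₀ / C) / k = ln(11.30 / 8.79) / 0.01894
  = ln(1.286) / 0.01894 = 0.2515 / 0.01894 = 13.28 h

13.3 h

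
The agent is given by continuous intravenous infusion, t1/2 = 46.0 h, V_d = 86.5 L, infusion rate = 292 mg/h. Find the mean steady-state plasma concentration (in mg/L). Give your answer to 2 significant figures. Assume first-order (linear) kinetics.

k = ln2 / t½ = 0.693147 / 46.0 = 0.01507 h⁻¹
CL = k × Vd = 0.01507 × 86.5 = 1.304 L/h
At steady state Css = R₀ / CL = 292 / 1.304 = 223.9 mg/L

220 mg/L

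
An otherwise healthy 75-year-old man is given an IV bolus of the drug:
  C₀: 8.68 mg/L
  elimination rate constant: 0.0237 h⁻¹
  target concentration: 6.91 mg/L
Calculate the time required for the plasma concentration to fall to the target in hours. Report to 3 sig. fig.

9.62 h

t = ln(C₀ / C) / k = ln(8.680 / 6.91) / 0.02370
  = ln(1.256) / 0.02370 = 0.2279 / 0.02370 = 9.616 h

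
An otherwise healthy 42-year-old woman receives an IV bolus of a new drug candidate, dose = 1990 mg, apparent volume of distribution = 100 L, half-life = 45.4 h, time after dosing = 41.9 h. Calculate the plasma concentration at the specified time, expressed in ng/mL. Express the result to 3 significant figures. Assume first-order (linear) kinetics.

C₀ = Dose / Vd = 1990 / 100 = 19.90 mg/L
k = ln2 / t½ = 0.693147 / 45.4 = 0.01527 h⁻¹
C = C₀ · e^(−k·t) = 19.90 × e^(−0.01527 × 41.9)
  = 19.90 × 0.5274 = 10.50 mg/L
Convert: 10.50 mg/L × 1000 = 10500 ng/mL

10500 ng/mL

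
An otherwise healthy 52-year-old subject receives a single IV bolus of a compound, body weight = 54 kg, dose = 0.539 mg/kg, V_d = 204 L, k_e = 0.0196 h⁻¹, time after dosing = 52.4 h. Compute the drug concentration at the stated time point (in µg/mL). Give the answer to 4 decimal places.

Total dose = 0.539 × 54 = 29.11 mg
C₀ = Dose / Vd = 29.11 / 204 = 0.1427 mg/L
C = C₀ · e^(−k·t) = 0.1427 × e^(−0.01960 × 52.4)
  = 0.1427 × 0.3581 = 0.05110 mg/L
(0.05110 mg/L = 0.05110 µg/mL)

0.0511 µg/mL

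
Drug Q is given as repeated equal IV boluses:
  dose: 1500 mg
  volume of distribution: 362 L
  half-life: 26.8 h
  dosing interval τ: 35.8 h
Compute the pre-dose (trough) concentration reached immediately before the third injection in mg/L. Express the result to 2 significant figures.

2.3 mg/L

C₀ per dose = Dose / Vd = 1500 / 362 = 4.144 mg/L
k = ln2 / t½ = 0.693147 / 26.8 = 0.02586 h⁻¹
Fraction remaining after one interval: r = e^(−kτ) = e^(−0.02586 × 35.8) = 0.3962
Before dose 3, 2 doses have been given (aged 1τ, 2τ).
C_trough = C₀ × (r + r²) = 4.144 × (0.3962 + 0.1570) = 2.292 mg/L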